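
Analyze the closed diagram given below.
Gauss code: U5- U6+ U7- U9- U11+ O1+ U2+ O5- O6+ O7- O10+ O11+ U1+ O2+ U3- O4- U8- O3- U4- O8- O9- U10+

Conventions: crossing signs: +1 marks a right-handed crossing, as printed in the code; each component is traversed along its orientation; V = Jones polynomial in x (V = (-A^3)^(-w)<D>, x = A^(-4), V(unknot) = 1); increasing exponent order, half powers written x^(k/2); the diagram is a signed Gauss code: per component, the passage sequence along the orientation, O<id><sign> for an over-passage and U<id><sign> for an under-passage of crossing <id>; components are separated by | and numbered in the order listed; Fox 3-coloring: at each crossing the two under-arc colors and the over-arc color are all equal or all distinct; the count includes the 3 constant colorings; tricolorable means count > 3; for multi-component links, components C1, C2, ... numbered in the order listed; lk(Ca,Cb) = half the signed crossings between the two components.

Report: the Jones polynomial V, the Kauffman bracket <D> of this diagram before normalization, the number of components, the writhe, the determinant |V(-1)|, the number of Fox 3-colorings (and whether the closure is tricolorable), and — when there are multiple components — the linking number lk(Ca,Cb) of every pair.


Jones polynomial: V(x) = -x^-3 + x^-2 - x^-1 + 3 - x + x^2 - x^3
<D> = A^-15 - A^-11 + A^-7 - 3A^-3 + A - A^5 + A^9; writhe -1
components 1, writhe -1 (11 crossings)
3-colorings: 27 of 3^11, det 9 — tricolorable
note: the span of V is 6, forcing >= 6 crossings in any diagram


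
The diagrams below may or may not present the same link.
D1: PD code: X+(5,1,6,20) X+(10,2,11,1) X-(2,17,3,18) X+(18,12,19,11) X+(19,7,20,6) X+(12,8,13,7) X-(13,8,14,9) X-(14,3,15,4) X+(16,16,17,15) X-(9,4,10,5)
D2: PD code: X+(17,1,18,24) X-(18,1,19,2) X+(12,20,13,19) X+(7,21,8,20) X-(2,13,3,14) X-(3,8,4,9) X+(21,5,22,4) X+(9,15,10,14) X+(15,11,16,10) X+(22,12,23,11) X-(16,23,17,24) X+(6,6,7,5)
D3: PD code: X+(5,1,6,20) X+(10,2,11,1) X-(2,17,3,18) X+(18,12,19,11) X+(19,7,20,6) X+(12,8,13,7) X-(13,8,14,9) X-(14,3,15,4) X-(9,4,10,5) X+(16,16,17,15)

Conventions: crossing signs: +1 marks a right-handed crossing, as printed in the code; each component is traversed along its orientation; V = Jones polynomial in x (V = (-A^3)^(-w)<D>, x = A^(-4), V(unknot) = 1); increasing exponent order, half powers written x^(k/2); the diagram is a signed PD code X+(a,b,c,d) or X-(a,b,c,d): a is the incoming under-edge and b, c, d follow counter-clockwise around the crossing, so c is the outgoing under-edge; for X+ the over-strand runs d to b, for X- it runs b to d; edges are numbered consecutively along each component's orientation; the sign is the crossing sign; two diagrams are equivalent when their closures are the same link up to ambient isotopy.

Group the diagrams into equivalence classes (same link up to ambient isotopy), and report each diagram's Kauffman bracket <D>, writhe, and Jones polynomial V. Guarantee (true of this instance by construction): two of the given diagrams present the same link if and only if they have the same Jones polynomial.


classes: {D1, D3} | {D2}
V(D1) = x^-2 - x^-1 + 2 - 2x + x^2 - x^3 + x^4  [10 crossings, <D> = A^-10 - A^-6 + A^-2 - 2A^2 + 2A^6 - A^10 + A^14, w = +2]
D2 (bracket A^-8 - 2A^-4 + 2 - 2A^4 + 2A^8 - A^12 + A^16; 12 crossings at w = +4): V = x^-1 - 1 + 2x - 2x^2 + 2x^3 - 2x^4 + x^5
D3 (bracket A^-10 - A^-6 + A^-2 - 2A^2 + 2A^6 - A^10 + A^14; 10 crossings at w = +2): V = x^-2 - x^-1 + 2 - 2x + x^2 - x^3 + x^4
note: 2 values of V(x) split the 3 diagrams


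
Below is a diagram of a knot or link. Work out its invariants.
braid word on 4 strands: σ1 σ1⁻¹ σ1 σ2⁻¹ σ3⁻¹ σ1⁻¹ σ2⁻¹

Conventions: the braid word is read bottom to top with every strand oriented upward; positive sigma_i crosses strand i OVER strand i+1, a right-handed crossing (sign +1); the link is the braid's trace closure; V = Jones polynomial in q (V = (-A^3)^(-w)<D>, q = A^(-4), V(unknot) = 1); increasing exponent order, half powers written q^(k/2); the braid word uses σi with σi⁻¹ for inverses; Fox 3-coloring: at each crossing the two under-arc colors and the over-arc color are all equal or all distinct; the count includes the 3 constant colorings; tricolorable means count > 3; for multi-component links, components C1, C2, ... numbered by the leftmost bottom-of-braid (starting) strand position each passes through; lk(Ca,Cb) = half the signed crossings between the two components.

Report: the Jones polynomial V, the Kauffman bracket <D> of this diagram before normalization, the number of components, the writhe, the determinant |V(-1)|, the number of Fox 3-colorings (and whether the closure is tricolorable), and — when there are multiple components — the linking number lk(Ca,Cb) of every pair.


V = 1
<D> = -A^-9 (w = -3)
1 component over 7 crossings, w = -3
3 Fox colorings among 3^7, |V(-1)| = 1: not tricolorable
why: |V(-1)| = 1: so not tricolorable, since 3 does not divide 1


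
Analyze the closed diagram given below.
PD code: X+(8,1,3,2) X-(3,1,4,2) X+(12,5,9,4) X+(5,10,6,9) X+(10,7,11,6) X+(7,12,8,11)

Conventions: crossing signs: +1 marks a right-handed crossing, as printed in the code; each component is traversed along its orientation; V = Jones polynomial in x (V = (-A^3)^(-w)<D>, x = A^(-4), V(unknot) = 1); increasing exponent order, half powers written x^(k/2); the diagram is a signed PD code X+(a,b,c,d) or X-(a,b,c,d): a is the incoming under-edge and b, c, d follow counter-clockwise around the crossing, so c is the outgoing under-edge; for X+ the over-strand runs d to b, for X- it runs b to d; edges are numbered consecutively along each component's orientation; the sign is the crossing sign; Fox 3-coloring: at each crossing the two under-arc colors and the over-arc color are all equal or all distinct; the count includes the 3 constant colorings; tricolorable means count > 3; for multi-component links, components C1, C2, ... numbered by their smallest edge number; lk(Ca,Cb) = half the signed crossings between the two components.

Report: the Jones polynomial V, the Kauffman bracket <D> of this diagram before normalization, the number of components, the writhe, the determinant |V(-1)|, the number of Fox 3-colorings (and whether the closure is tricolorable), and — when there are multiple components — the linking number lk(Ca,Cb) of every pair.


V(x) = x + x^2 + x^3 + x^6
bracket: A^-12 + 1 + A^4 + A^8, w = +4
3 components, writhe +4, over 6 crossings
lk(C1,C2) = 0
linking number lk(C1,C3) = 0
lk(C2,C3): +2
det 0, colorings 9 of 3^7 — tricolorable
observation: det 0 = |V(-1)|; divisible by 3, so tricolorable


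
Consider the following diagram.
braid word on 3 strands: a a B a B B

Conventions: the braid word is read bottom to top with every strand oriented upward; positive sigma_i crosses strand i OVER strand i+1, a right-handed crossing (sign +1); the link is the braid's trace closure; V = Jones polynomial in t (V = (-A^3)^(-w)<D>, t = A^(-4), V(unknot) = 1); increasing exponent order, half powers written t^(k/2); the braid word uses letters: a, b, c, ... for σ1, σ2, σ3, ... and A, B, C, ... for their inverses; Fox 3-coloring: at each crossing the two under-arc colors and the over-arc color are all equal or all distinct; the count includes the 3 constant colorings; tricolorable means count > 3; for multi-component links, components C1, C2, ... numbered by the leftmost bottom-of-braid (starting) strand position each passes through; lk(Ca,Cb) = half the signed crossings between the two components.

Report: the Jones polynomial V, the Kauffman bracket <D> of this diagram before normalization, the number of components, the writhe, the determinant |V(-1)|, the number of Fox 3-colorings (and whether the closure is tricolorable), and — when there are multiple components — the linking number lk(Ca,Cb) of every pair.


V(t) = -t^-3 + 2t^-2 - 2t^-1 + 3 - 2t + 2t^2 - t^3
bracket: -A^-12 + 2A^-8 - 2A^-4 + 3 - 2A^4 + 2A^8 - A^12, w = 0
1 component, writhe 0, over 6 crossings
det 13, colorings 3 of 3^6 — not tricolorable
observation: det 13 = |V(-1)|; not divisible by 3, so not tricolorable


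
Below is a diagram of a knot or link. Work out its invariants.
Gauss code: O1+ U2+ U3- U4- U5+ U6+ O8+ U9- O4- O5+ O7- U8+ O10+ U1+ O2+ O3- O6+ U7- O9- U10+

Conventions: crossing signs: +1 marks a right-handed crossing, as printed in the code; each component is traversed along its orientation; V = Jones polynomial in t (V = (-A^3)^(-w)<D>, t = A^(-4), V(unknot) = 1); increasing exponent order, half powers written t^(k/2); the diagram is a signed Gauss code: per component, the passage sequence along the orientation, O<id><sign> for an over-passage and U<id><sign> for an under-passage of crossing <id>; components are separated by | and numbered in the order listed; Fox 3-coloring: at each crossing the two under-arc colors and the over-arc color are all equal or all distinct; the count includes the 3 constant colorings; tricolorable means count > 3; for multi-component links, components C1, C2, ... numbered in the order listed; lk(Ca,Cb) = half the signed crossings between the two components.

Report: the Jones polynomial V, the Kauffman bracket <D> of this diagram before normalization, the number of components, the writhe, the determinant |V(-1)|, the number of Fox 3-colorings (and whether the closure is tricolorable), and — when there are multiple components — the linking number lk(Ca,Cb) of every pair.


Jones polynomial: V(t) = t^-1 - 1 + 2t - 2t^2 + 2t^3 - 2t^4 + t^5
<D> = A^-14 - 2A^-10 + 2A^-6 - 2A^-2 + 2A^2 - A^6 + A^10; writhe +2
components 1, writhe +2 (10 crossings)
3-colorings: 3 of 3^10, det 11 — not tricolorable
note: |V(-1)| = 11: so not tricolorable, since 3 does not divide 11


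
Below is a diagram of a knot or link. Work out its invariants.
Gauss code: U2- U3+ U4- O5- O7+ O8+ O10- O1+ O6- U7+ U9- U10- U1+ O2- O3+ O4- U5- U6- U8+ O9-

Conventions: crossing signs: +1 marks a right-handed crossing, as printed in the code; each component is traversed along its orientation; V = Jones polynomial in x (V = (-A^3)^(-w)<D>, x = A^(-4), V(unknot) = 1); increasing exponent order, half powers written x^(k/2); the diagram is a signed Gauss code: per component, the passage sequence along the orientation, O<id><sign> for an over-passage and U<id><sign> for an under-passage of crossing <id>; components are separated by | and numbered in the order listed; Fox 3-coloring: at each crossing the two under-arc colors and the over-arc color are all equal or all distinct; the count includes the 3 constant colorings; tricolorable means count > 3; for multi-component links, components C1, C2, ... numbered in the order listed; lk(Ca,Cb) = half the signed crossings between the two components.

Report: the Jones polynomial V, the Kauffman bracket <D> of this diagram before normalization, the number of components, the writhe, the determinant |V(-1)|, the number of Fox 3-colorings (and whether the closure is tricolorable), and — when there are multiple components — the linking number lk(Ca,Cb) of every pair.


V = -x^-4 + x^-3 + x^-1
<D> = A^-2 + A^6 - A^10 (w = -2)
1 component over 10 crossings, w = -2
9 Fox colorings among 3^10, |V(-1)| = 3: tricolorable
why: V spans 3 powers of x: at least 3 crossings in any diagram


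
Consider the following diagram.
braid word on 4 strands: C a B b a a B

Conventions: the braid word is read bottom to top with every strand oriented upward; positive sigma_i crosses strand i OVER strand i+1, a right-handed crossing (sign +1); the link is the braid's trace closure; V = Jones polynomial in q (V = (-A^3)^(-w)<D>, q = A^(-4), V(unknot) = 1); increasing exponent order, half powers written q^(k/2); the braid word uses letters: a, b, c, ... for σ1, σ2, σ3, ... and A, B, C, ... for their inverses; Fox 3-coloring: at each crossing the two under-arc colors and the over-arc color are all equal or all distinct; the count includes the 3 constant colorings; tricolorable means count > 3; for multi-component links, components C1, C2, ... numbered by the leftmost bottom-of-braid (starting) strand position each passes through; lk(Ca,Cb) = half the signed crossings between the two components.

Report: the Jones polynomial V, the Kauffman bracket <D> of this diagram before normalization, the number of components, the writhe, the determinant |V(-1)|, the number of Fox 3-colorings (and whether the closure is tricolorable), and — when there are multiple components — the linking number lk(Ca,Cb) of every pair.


V(q) = q + q^3 - q^4
bracket: A^-13 - A^-9 - A^-1, w = +1
1 component, writhe +1, over 7 crossings
det 3, colorings 9 of 3^7 — tricolorable
observation: V spans 3 powers of q: at least 3 crossings in any diagram


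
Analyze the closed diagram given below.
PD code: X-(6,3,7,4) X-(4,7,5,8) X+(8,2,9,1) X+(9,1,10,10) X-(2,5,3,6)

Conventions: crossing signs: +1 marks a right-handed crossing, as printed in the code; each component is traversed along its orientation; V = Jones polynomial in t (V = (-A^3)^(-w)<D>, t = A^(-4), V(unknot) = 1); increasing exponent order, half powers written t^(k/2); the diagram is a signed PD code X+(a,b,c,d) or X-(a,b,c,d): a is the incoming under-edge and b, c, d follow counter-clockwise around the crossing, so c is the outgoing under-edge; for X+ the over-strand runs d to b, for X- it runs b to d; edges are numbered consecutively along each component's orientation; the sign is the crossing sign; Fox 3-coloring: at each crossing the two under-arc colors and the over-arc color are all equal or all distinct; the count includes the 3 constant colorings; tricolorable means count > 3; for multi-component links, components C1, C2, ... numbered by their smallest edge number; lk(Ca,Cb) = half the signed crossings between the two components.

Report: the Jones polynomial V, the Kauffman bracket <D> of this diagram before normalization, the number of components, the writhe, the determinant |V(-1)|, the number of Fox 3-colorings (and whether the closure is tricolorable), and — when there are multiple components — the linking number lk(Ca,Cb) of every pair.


V(t) = -t^-4 + t^-3 + t^-1
bracket: -A - A^9 + A^13, w = -1
1 component, writhe -1, over 5 crossings
det 3, colorings 9 of 3^5 — tricolorable
observation: w = -1 (over 5 crossings) is diagram-only; (-A^3)^(1) removes it from V


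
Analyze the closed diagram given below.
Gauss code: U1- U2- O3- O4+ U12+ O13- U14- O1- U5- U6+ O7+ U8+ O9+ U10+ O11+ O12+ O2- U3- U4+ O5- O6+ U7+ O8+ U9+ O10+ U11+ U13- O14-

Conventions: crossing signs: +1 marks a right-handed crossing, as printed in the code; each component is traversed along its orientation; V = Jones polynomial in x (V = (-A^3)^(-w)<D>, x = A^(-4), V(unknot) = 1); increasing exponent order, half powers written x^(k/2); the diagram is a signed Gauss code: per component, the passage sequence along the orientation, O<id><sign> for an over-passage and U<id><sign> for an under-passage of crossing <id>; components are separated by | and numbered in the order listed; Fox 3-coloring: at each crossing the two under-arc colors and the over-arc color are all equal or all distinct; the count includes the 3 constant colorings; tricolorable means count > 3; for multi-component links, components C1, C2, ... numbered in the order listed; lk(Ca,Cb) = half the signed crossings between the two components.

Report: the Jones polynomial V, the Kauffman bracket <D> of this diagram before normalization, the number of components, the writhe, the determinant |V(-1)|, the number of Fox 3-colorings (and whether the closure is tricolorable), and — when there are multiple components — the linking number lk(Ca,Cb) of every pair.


Jones polynomial: V(x) = -x^-2 + x^-1 - 1 + 3x - 2x^2 + 3x^3 - 2x^4 + x^5 - x^6
<D> = -A^-18 + A^-14 - 2A^-10 + 3A^-6 - 2A^-2 + 3A^2 - A^6 + A^10 - A^14; writhe +2
components 1, writhe +2 (14 crossings)
3-colorings: 9 of 3^14, det 15 — tricolorable
note: |V(-1)| = 15: so tricolorable, since 3 divides 15


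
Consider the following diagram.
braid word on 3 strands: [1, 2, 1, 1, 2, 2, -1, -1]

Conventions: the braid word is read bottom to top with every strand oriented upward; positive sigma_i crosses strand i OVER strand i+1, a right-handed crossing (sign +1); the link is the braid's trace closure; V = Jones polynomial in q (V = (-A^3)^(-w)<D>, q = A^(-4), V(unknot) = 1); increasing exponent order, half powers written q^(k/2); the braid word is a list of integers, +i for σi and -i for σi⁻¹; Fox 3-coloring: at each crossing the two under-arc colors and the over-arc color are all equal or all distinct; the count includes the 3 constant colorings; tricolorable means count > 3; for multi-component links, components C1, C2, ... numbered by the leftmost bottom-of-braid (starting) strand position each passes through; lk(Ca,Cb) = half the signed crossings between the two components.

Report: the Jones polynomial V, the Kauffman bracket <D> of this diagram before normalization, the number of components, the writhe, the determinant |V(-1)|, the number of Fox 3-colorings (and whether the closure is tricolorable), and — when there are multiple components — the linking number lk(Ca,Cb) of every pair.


V = q - q^2 + 2q^3 - q^4 + q^5 - q^6
<D> = -A^-12 + A^-8 - A^-4 + 2 - A^4 + A^8 (w = +4)
1 component over 8 crossings, w = +4
3 Fox colorings among 3^8, |V(-1)| = 7: not tricolorable
why: w = +4 shifts under R1 moves; the (-A^3)^(-4) factor cancels that in V


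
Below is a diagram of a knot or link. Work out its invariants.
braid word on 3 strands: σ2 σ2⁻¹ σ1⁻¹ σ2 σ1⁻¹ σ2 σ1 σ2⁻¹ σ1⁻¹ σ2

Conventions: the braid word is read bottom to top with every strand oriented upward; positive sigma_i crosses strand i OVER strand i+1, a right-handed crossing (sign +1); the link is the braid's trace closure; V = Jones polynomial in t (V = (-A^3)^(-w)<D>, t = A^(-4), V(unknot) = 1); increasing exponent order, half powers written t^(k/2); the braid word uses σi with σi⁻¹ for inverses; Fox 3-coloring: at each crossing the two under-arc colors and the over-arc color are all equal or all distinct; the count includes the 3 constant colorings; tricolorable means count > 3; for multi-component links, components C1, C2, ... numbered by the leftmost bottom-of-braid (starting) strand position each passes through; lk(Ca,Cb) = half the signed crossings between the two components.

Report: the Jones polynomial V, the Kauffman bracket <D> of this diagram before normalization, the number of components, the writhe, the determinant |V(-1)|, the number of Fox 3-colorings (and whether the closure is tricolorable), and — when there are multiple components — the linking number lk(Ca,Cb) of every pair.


Jones polynomial: V(t) = -t^-3 + 2t^-2 - 2t^-1 + 3 - 2t + 2t^2 - t^3
<D> = -A^-12 + 2A^-8 - 2A^-4 + 3 - 2A^4 + 2A^8 - A^12; writhe 0
components 1, writhe 0 (10 crossings)
3-colorings: 3 of 3^10, det 13 — not tricolorable
note: w = 0 (over 10 crossings) is diagram-only; (-A^3)^(0) removes it from V


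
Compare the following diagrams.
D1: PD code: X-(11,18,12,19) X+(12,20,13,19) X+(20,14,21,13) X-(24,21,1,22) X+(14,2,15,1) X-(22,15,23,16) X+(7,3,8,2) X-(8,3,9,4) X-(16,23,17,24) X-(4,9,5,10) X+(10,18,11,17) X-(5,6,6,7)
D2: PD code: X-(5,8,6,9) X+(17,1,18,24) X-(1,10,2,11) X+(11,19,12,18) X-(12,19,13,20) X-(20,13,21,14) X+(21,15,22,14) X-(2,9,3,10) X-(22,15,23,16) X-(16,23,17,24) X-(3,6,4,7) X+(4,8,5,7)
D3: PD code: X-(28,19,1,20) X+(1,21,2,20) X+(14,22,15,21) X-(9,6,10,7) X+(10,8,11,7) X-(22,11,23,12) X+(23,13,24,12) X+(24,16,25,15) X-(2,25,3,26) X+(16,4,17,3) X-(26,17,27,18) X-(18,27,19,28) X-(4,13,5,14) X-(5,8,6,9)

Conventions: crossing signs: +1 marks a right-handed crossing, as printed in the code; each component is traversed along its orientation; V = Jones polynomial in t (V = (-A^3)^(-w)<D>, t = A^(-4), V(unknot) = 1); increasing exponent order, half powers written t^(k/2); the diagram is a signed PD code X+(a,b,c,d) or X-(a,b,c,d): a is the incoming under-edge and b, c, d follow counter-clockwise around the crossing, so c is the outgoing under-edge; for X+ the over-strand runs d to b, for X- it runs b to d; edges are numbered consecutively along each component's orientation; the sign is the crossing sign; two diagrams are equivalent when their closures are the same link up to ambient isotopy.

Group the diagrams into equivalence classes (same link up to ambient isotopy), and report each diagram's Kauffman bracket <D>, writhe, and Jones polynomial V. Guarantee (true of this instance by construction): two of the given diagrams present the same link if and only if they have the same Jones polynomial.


equivalence classes: {D1, D3} | {D2}
D1 (bracket -A^-18 + 2A^-14 - 2A^-10 + 3A^-6 - 2A^-2 + 2A^2 - A^6; 12 crossings at w = -2): V = -t^-3 + 2t^-2 - 2t^-1 + 3 - 2t + 2t^2 - t^3
V(D2) = 1  (w -4, c 12, <D> = A^-12)
V(D3) = -t^-3 + 2t^-2 - 2t^-1 + 3 - 2t + 2t^2 - t^3  [14 crossings, <D> = -A^-18 + 2A^-14 - 2A^-10 + 3A^-6 - 2A^-2 + 2A^2 - A^6, w = -2]
key observation: 2 values of V(t) split the 3 diagrams


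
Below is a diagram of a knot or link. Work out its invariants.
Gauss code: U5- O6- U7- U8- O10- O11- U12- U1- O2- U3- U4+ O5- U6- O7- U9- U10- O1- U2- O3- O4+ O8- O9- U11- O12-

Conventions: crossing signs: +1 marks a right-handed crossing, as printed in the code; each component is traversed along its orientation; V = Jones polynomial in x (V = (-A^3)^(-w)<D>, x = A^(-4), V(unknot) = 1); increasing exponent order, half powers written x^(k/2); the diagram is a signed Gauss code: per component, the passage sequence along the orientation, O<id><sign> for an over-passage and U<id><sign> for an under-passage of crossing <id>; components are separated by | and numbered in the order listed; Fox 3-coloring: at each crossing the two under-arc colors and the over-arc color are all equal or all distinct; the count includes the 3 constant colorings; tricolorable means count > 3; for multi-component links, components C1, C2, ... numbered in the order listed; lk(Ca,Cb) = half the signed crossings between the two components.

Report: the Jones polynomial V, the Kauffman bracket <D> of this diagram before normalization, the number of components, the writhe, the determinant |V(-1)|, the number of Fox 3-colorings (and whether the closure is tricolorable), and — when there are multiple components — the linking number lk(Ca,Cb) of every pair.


V(x) = -x^-12 + x^-11 - x^-10 + x^-9 - x^-8 + x^-6 + x^-4
bracket: A^-14 + A^-6 - A^2 + A^6 - A^10 + A^14 - A^18, w = -10
1 component, writhe -10, over 12 crossings
det 3, colorings 9 of 3^12 — tricolorable
observation: w = -10 (over 12 crossings) is diagram-only; (-A^3)^(10) removes it from V


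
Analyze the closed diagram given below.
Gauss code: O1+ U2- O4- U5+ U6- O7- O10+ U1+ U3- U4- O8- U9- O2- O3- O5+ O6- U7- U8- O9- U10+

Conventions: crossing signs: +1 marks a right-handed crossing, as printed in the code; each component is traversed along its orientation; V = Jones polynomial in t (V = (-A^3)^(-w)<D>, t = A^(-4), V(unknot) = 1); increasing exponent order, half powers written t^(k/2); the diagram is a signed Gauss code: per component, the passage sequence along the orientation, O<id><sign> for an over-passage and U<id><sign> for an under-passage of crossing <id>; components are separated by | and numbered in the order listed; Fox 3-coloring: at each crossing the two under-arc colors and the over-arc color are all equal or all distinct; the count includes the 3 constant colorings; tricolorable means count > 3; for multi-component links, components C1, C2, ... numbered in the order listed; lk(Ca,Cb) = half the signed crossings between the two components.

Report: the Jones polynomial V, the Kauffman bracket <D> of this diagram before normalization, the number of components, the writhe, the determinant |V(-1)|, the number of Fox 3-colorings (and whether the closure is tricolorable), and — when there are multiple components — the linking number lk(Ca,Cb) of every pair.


V(t) = -t^-6 + t^-5 - t^-4 + 2t^-3 - t^-2 + t^-1
bracket: A^-8 - A^-4 + 2 - A^4 + A^8 - A^12, w = -4
1 component, writhe -4, over 10 crossings
det 7, colorings 3 of 3^10 — not tricolorable
observation: det 7 = |V(-1)|; not divisible by 3, so not tricolorable


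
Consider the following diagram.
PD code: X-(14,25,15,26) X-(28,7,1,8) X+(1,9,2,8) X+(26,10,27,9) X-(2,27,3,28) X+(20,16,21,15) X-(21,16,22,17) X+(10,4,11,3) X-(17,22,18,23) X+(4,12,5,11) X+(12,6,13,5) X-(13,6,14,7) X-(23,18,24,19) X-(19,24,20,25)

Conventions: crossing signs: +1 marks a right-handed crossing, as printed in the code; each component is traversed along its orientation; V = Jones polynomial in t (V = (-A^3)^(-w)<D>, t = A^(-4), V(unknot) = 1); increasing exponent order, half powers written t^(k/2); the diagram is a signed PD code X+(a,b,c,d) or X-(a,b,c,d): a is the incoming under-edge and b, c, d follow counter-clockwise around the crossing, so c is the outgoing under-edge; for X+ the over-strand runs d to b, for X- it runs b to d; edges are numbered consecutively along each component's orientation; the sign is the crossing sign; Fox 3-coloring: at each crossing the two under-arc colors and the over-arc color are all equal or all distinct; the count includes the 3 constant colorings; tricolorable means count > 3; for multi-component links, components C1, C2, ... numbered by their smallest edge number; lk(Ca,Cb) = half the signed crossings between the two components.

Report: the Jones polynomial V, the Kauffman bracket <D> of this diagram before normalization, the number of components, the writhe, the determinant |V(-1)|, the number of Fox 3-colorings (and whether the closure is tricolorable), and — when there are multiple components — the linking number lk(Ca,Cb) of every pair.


V = -t^-3 + t^-2 - t^-1 + 3 - t + t^2 - t^3
<D> = -A^-18 + A^-14 - A^-10 + 3A^-6 - A^-2 + A^2 - A^6 (w = -2)
1 component over 14 crossings, w = -2
27 Fox colorings among 3^14, |V(-1)| = 9: tricolorable
why: det 9 = |V(-1)|; divisible by 3, so tricolorable


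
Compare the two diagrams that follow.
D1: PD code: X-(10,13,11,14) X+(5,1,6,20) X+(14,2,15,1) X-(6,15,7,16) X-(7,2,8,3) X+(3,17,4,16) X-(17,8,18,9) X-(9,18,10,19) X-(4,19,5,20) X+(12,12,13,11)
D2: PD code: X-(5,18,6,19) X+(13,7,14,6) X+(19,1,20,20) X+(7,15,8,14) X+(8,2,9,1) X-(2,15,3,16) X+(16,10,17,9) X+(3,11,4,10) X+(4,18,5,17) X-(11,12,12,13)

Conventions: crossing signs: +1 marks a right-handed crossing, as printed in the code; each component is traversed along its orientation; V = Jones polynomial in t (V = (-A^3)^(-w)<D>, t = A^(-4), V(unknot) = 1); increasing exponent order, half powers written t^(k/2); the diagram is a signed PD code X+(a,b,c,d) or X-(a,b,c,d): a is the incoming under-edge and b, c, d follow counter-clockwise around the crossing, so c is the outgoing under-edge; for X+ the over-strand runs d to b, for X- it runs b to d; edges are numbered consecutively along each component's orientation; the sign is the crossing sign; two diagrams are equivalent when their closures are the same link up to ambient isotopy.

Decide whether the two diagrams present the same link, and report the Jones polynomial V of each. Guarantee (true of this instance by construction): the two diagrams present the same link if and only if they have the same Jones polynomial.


same link: no
V(D1) = 1  [10 crossings, <D> = A^-6, w = -2]
V(D2) = t - t^2 + 2t^3 - t^4 + t^5 - t^6  (w +4, c 10, <D> = -A^-12 + A^-8 - A^-4 + 2 - A^4 + A^8)
note: V(t) takes 2 values over 2 diagrams, fixing the grouping


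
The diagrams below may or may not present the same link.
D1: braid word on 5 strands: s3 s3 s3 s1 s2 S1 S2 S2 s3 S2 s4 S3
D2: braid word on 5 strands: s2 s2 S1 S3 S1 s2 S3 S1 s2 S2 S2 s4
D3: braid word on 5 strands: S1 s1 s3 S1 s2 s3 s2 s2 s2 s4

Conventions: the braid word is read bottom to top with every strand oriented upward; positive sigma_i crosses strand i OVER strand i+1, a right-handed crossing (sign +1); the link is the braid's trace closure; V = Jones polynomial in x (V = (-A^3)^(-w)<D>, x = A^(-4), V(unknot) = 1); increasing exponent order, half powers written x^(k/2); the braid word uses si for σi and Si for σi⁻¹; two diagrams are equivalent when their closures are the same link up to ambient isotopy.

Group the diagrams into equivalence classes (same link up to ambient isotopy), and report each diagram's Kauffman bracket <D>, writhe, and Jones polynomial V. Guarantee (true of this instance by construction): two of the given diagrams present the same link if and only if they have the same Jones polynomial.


classes: {D1} | {D2} | {D3}
V(D1) = -x^-3 + 2x^-2 - 2x^-1 + 3 - 2x + 2x^2 - x^3  [12 crossings, <D> = -A^-6 + 2A^-2 - 2A^2 + 3A^6 - 2A^10 + 2A^14 - A^18, w = +2]
D2 (bracket A^-10 - 2A^-6 + 3A^-2 - 3A^2 + 4A^6 - 3A^10 + 2A^14 - A^18; 12 crossings at w = -2): V = -x^-6 + 2x^-5 - 3x^-4 + 4x^-3 - 3x^-2 + 3x^-1 - 2 + x
V(D3) = x^2 + x^4 - x^5 + x^6 - x^7  [10 crossings, <D> = -A^-10 + A^-6 - A^-2 + A^2 + A^10, w = +6]
note: V(x) takes 3 values over 3 diagrams, fixing the grouping


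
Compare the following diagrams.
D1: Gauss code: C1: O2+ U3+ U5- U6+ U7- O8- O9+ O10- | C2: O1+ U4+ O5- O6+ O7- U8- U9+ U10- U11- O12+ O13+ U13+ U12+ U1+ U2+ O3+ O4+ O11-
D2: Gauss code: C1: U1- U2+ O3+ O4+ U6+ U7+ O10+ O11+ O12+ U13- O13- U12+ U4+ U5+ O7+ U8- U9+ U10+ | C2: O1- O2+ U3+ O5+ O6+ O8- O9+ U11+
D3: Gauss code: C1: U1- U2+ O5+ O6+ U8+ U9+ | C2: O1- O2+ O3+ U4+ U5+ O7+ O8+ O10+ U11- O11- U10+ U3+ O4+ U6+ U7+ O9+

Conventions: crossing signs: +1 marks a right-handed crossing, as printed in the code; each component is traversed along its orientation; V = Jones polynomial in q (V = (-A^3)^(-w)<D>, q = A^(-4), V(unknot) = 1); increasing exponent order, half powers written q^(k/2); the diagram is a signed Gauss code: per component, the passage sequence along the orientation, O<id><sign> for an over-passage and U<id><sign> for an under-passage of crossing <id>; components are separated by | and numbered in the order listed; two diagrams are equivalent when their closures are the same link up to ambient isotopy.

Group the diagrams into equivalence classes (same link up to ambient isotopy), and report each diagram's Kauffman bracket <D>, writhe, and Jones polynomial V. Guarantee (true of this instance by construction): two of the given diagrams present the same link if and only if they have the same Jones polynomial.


classes: {D1} | {D2, D3}
V(D1) = -q^(-1/2) - q^(1/2)  [13 crossings, <D> = A^7 + A^11, w = +3]
D2 (bracket -A^-9 + A^-5 + A^3 + A^11; 13 crossings at w = +7): V = -q^(5/2) - q^(9/2) - q^(13/2) + q^(15/2)
V(D3) = -q^(5/2) - q^(9/2) - q^(13/2) + q^(15/2)  (w +7, c 11, <D> = -A^-9 + A^-5 + A^3 + A^11)
insight: 2 values of V(q) split the 3 diagrams


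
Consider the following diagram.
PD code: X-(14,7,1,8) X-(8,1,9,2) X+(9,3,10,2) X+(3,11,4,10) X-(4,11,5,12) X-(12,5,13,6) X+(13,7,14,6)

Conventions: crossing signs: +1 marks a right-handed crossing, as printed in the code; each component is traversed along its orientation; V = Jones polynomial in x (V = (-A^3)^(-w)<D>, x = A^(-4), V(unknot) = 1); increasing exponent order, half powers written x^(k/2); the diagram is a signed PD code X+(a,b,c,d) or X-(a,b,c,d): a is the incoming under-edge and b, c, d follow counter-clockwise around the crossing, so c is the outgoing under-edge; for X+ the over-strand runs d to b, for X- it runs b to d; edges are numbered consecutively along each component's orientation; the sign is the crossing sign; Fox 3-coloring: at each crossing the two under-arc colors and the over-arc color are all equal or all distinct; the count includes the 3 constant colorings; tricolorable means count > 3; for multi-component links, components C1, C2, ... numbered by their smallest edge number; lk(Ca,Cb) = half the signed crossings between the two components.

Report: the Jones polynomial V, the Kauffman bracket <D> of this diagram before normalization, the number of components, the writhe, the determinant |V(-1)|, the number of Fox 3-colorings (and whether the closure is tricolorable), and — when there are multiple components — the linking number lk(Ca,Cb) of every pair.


V(x) = 1
bracket: -A^-3, w = -1
1 component, writhe -1, over 7 crossings
det 1, colorings 3 of 3^7 — not tricolorable
observation: det 1 = |V(-1)|; not divisible by 3, so not tricolorable


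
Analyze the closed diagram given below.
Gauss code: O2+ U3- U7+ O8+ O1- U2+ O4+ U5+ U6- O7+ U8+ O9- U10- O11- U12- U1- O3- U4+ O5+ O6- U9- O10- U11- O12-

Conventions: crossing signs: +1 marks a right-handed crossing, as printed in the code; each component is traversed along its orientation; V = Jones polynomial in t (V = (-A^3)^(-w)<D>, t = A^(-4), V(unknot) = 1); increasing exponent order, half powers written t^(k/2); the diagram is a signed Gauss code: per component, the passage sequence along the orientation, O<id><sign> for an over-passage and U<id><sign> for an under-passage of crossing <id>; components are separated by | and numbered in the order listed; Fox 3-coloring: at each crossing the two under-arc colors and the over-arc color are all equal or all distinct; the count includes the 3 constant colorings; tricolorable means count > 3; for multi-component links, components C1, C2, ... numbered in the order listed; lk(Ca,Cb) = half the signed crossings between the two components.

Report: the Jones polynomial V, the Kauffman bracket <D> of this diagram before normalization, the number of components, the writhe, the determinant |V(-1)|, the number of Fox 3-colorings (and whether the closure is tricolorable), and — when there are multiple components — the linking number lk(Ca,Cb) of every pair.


V = -t^-6 + 2t^-5 - 4t^-4 + 5t^-3 - 4t^-2 + 5t^-1 - 3 + 2t - t^2
<D> = -A^-14 + 2A^-10 - 3A^-6 + 5A^-2 - 4A^2 + 5A^6 - 4A^10 + 2A^14 - A^18 (w = -2)
1 component over 12 crossings, w = -2
9 Fox colorings among 3^12, |V(-1)| = 27: tricolorable
why: |V(-1)| = 27: so tricolorable, since 3 divides 27


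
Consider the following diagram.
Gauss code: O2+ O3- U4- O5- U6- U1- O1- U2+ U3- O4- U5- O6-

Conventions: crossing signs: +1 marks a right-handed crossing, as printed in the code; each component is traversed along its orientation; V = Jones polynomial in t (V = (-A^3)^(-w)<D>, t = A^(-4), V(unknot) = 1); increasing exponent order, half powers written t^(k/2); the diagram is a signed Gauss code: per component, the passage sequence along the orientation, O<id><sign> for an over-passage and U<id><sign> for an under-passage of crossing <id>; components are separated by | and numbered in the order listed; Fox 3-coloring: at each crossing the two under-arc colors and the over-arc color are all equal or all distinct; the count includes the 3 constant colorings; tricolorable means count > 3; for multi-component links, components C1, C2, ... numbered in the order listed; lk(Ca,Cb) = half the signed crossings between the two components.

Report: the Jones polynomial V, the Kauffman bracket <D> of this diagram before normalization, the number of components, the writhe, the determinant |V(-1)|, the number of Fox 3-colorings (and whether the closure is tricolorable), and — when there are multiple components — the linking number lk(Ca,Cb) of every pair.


V(t) = -t^-4 + t^-3 + t^-1
bracket: A^-8 + 1 - A^4, w = -4
1 component, writhe -4, over 6 crossings
det 3, colorings 9 of 3^6 — tricolorable
observation: the span of V is 3, forcing >= 3 crossings in any diagram


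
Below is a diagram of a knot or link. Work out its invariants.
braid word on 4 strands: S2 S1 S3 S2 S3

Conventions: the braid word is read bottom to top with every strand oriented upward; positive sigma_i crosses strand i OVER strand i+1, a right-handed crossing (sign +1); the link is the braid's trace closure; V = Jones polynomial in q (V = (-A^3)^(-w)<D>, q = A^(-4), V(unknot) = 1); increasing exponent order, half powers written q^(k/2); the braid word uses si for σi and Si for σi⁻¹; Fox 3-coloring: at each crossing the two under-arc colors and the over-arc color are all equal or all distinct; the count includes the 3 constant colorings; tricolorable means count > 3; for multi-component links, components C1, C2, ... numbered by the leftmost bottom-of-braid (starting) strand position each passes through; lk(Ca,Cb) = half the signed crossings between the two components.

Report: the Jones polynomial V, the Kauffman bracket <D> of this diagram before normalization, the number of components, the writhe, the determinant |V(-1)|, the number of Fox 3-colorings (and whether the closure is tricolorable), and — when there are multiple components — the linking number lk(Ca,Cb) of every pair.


V(q) = -q^-4 + q^-3 + q^-1
bracket: -A^-11 - A^-3 + A, w = -5
1 component, writhe -5, over 5 crossings
det 3, colorings 9 of 3^5 — tricolorable
observation: w = -5 (over 5 crossings) is diagram-only; (-A^3)^(5) removes it from V


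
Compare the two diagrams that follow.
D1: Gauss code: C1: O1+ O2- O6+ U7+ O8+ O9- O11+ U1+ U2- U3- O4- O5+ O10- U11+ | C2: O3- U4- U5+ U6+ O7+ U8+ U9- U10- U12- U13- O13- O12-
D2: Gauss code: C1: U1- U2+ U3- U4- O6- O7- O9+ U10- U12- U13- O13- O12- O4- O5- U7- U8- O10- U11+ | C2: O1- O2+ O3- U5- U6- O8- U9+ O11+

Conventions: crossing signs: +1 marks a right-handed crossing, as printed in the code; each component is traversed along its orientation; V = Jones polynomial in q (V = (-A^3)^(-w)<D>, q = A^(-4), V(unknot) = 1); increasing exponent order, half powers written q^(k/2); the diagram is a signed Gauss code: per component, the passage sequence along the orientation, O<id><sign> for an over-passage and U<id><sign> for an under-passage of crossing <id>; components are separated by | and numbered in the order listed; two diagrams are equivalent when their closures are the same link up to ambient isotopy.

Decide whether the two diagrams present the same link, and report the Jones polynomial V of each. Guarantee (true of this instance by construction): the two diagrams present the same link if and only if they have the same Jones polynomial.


equivalent: no
V(D1) = -q^(-3/2) + q^(-1/2) - 2q^(1/2) + q^(3/2) - 2q^(5/2) + q^(7/2)  (w -1, c 13, <D> = -A^-17 + 2A^-13 - A^-9 + 2A^-5 - A^-1 + A^3)
V(D2) = q^(-13/2) - q^(-11/2) + q^(-9/2) - 2q^(-7/2) - q^(-3/2)  (w -7, c 13, <D> = A^-15 + 2A^-7 - A^-3 + A - A^5)
why: 2 classes among 2 diagrams; unequal V(q) rules out equality


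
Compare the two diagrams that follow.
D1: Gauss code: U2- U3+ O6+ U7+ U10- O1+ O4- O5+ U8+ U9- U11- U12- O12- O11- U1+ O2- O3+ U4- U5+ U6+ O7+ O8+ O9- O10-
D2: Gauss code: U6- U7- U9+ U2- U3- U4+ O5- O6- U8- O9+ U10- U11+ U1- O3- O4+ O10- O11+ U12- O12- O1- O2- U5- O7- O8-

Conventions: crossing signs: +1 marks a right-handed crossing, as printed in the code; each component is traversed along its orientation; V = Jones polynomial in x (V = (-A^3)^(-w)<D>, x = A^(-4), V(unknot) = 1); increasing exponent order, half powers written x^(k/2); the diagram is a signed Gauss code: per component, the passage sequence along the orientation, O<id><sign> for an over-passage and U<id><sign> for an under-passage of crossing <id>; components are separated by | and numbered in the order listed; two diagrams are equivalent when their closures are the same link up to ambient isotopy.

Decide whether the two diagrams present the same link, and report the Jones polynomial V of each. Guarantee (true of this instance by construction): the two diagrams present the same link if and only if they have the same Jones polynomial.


equivalent: no
D1 (bracket 1; 12 crossings at w = 0): V = 1
V(D2) = -x^-4 + x^-3 + x^-1  [12 crossings, <D> = A^-14 + A^-6 - A^-2, w = -6]
observation: 2 classes among 2 diagrams; unequal V(x) rules out equality


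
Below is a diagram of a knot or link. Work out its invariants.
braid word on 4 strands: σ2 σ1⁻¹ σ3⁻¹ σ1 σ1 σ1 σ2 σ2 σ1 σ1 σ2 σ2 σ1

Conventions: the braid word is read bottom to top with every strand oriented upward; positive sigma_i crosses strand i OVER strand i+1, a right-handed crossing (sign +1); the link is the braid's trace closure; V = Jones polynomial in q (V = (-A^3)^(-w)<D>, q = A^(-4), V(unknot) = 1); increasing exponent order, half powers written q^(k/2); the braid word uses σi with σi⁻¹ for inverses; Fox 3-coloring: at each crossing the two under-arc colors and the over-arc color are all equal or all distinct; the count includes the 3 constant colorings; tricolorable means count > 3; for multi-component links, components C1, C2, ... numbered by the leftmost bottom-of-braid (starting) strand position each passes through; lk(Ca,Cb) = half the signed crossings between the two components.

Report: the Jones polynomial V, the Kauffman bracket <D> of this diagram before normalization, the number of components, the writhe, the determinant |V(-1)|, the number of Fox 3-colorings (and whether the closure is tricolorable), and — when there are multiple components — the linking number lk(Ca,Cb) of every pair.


V(q) = q^4 + q^6 - q^8 + q^9 - q^10 + q^11 - q^12
bracket: A^-21 - A^-17 + A^-13 - A^-9 + A^-5 - A^3 - A^11, w = +9
1 component, writhe +9, over 13 crossings
det 3, colorings 9 of 3^13 — tricolorable
observation: |V(-1)| = 3: so tricolorable, since 3 divides 3
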